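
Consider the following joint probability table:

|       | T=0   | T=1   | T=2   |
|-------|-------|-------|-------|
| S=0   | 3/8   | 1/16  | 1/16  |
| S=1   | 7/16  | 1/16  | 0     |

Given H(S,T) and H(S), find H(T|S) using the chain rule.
From the chain rule: H(S,T) = H(S) + H(T|S)
Therefore: H(T|S) = H(S,T) - H(S)

H(S,T) = -[(3/8)·log₂(3/8) + (1/16)·log₂(1/16) + (1/16)·log₂(1/16) + (7/16)·log₂(7/16) + (1/16)·log₂(1/16)]
  = 0.5306 + 0.2500 + 0.2500 + 0.5218 + 0.2500
  = 1.8024 bits
Marginal P(S) (row sums):
  P(S=0) = 3/8 + 1/16 + 1/16 = 1/2
  P(S=1) = 7/16 + 1/16 + 0 = 1/2
H(S) = -[(1/2)·log₂(1/2) + (1/2)·log₂(1/2)]
  = 0.5000 + 0.5000
  = 1.0000 bits

H(T|S) = 1.8024 - 1.0000 = 0.8024 bits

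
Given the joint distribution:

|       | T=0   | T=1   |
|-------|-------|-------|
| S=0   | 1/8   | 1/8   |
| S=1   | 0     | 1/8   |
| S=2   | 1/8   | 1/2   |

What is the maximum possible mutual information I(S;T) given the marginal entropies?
The upper bound on mutual information is I(S;T) ≤ min(H(S), H(T)).

Marginal P(S) (row sums):
  P(S=0) = 1/8 + 1/8 = 1/4
  P(S=1) = 0 + 1/8 = 1/8
  P(S=2) = 1/8 + 1/2 = 5/8
Marginal P(T) (column sums):
  P(T=0) = 1/8 + 0 + 1/8 = 1/4
  P(T=1) = 1/8 + 1/8 + 1/2 = 3/4

H(S) = -[(1/4)·log₂(1/4) + (1/8)·log₂(1/8) + (5/8)·log₂(5/8)]
  = 0.5000 + 0.3750 + 0.4238
  = 1.2988 bits
H(T) = -[(1/4)·log₂(1/4) + (3/4)·log₂(3/4)]
  = 0.5000 + 0.3113
  = 0.8113 bits

Maximum possible I(S;T) = min(1.2988, 0.8113) = 0.8113 bits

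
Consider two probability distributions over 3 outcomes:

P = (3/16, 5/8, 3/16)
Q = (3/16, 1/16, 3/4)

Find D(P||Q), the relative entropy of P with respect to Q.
D(P||Q) = Σ P(i) log₂(P(i)/Q(i))
  i=0: (3/16) × log₂((3/16)/(3/16)) = (3/16) × log₂(1) = 0.0000
  i=1: (5/8) × log₂((5/8)/(1/16)) = (5/8) × log₂(10) = 2.0762
  i=2: (3/16) × log₂((3/16)/(3/4)) = (3/16) × log₂(1/4) = -0.3750
D(P||Q) = 0.0000 + 2.0762 - 0.3750
  = 1.7012 bits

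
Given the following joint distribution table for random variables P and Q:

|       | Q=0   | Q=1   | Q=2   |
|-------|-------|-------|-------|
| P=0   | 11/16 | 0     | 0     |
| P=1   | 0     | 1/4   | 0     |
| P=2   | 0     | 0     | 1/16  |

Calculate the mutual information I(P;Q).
Marginal P(P) (row sums):
  P(P=0) = 11/16 + 0 + 0 = 11/16
  P(P=1) = 0 + 1/4 + 0 = 1/4
  P(P=2) = 0 + 0 + 1/16 = 1/16
Marginal P(Q) (column sums):
  P(Q=0) = 11/16 + 0 + 0 = 11/16
  P(Q=1) = 0 + 1/4 + 0 = 1/4
  P(Q=2) = 0 + 0 + 1/16 = 1/16

H(P) = -[(11/16)·log₂(11/16) + (1/4)·log₂(1/4) + (1/16)·log₂(1/16)]
  = 0.3716 + 0.5000 + 0.2500
  = 1.1216 bits
H(Q) = -[(11/16)·log₂(11/16) + (1/4)·log₂(1/4) + (1/16)·log₂(1/16)]
  = 0.3716 + 0.5000 + 0.2500
  = 1.1216 bits
H(P,Q) = -[(11/16)·log₂(11/16) + (1/4)·log₂(1/4) + (1/16)·log₂(1/16)]
  = 0.3716 + 0.5000 + 0.2500
  = 1.1216 bits

I(P;Q) = H(P) + H(Q) - H(P,Q)
  = 1.1216 + 1.1216 - 1.1216
  = 1.1216 bits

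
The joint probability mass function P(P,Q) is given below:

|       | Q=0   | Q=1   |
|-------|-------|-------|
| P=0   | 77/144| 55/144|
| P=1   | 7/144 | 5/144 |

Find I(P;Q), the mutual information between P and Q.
Marginal P(P) (row sums):
  P(P=0) = 77/144 + 55/144 = 11/12
  P(P=1) = 7/144 + 5/144 = 1/12
Marginal P(Q) (column sums):
  P(Q=0) = 77/144 + 7/144 = 7/12
  P(Q=1) = 55/144 + 5/144 = 5/12

H(P) = -[(11/12)·log₂(11/12) + (1/12)·log₂(1/12)]
  = 0.1151 + 0.2987
  = 0.4138 bits
H(Q) = -[(7/12)·log₂(7/12) + (5/12)·log₂(5/12)]
  = 0.4536 + 0.5263
  = 0.9799 bits
H(P,Q) = -[(77/144)·log₂(77/144) + (55/144)·log₂(55/144) + (7/144)·log₂(7/144) + (5/144)·log₂(5/144)]
  = 0.4829 + 0.5304 + 0.2121 + 0.1683
  = 1.3937 bits

I(P;Q) = H(P) + H(Q) - H(P,Q)
  = 0.4138 + 0.9799 - 1.3937
  = 0.0000 bits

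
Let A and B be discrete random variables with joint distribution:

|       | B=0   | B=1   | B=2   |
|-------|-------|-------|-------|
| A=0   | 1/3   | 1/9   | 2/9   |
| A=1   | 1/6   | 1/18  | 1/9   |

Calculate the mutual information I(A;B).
Marginal P(A) (row sums):
  P(A=0) = 1/3 + 1/9 + 2/9 = 2/3
  P(A=1) = 1/6 + 1/18 + 1/9 = 1/3
Marginal P(B) (column sums):
  P(B=0) = 1/3 + 1/6 = 1/2
  P(B=1) = 1/9 + 1/18 = 1/6
  P(B=2) = 2/9 + 1/9 = 1/3

H(A) = -[(2/3)·log₂(2/3) + (1/3)·log₂(1/3)]
  = 0.3900 + 0.5283
  = 0.9183 bits
H(B) = -[(1/2)·log₂(1/2) + (1/6)·log₂(1/6) + (1/3)·log₂(1/3)]
  = 0.5000 + 0.4308 + 0.5283
  = 1.4591 bits
H(A,B) = -[(1/3)·log₂(1/3) + (1/9)·log₂(1/9) + (2/9)·log₂(2/9) + (1/6)·log₂(1/6) + (1/18)·log₂(1/18) + (1/9)·log₂(1/9)]
  = 0.5283 + 0.3522 + 0.4822 + 0.4308 + 0.2317 + 0.3522
  = 2.3774 bits

I(A;B) = H(A) + H(B) - H(A,B)
  = 0.9183 + 1.4591 - 2.3774
  = 0.0000 bits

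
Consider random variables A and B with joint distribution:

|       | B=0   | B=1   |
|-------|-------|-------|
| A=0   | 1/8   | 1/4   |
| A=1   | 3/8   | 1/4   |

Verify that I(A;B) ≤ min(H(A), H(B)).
Marginal P(A) (row sums):
  P(A=0) = 1/8 + 1/4 = 3/8
  P(A=1) = 3/8 + 1/4 = 5/8
Marginal P(B) (column sums):
  P(B=0) = 1/8 + 3/8 = 1/2
  P(B=1) = 1/4 + 1/4 = 1/2

H(A) = -[(3/8)·log₂(3/8) + (5/8)·log₂(5/8)]
  = 0.5306 + 0.4238
  = 0.9544 bits
H(B) = -[(1/2)·log₂(1/2) + (1/2)·log₂(1/2)]
  = 0.5000 + 0.5000
  = 1.0000 bits
H(A,B) = -[(1/8)·log₂(1/8) + (1/4)·log₂(1/4) + (3/8)·log₂(3/8) + (1/4)·log₂(1/4)]
  = 0.3750 + 0.5000 + 0.5306 + 0.5000
  = 1.9056 bits

I(A;B) = H(A) + H(B) - H(A,B)
  = 0.9544 + 1.0000 - 1.9056
  = 0.0488 bits

min(H(A), H(B)) = min(0.9544, 1.0000) = 0.9544 bits
Since 0.0488 ≤ 0.9544, the bound is satisfied ✓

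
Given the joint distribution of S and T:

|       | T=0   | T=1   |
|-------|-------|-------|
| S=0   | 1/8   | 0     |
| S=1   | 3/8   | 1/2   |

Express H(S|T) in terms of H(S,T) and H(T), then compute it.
H(S|T) = H(S,T) - H(T)

Marginal P(T) (column sums):
  P(T=0) = 1/8 + 3/8 = 1/2
  P(T=1) = 0 + 1/2 = 1/2

H(S,T) = -[(1/8)·log₂(1/8) + (3/8)·log₂(3/8) + (1/2)·log₂(1/2)]
  = 0.3750 + 0.5306 + 0.5000
  = 1.4056 bits
H(T) = -[(1/2)·log₂(1/2) + (1/2)·log₂(1/2)]
  = 0.5000 + 0.5000
  = 1.0000 bits

H(S|T) = 1.4056 - 1.0000 = 0.4056 bits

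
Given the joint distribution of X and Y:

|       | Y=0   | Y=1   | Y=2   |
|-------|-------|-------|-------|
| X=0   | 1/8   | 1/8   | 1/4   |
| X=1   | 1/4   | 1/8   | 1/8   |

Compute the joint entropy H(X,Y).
H(X,Y) = -Σ P(X,Y) log₂ P(X,Y), summed over the non-zero cells:
H(X,Y) = -[(1/8)·log₂(1/8) + (1/8)·log₂(1/8) + (1/4)·log₂(1/4) + (1/4)·log₂(1/4) + (1/8)·log₂(1/8) + (1/8)·log₂(1/8)]
  = 0.3750 + 0.3750 + 0.5000 + 0.5000 + 0.3750 + 0.3750
  = 2.5000 bits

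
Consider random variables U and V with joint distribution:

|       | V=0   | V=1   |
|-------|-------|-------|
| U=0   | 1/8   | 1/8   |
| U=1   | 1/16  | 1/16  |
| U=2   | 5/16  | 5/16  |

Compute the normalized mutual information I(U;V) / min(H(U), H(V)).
Marginal P(U) (row sums):
  P(U=0) = 1/8 + 1/8 = 1/4
  P(U=1) = 1/16 + 1/16 = 1/8
  P(U=2) = 5/16 + 5/16 = 5/8
Marginal P(V) (column sums):
  P(V=0) = 1/8 + 1/16 + 5/16 = 1/2
  P(V=1) = 1/8 + 1/16 + 5/16 = 1/2

H(U) = -[(1/4)·log₂(1/4) + (1/8)·log₂(1/8) + (5/8)·log₂(5/8)]
  = 0.5000 + 0.3750 + 0.4238
  = 1.2988 bits
H(V) = -[(1/2)·log₂(1/2) + (1/2)·log₂(1/2)]
  = 0.5000 + 0.5000
  = 1.0000 bits
H(U,V) = -[(1/8)·log₂(1/8) + (1/8)·log₂(1/8) + (1/16)·log₂(1/16) + (1/16)·log₂(1/16) + (5/16)·log₂(5/16) + (5/16)·log₂(5/16)]
  = 0.3750 + 0.3750 + 0.2500 + 0.2500 + 0.5244 + 0.5244
  = 2.2988 bits

I(U;V) = H(U) + H(V) - H(U,V)
  = 1.2988 + 1.0000 - 2.2988
  = 0.0000 bits

min(H(U), H(V)) = min(1.2988, 1.0000) = 1.0000 bits
Normalized MI = 0.0000 / 1.0000 = 0.0000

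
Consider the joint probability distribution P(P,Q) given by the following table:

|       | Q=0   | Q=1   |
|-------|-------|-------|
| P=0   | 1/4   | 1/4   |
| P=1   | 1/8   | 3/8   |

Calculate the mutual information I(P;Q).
Marginal P(P) (row sums):
  P(P=0) = 1/4 + 1/4 = 1/2
  P(P=1) = 1/8 + 3/8 = 1/2
Marginal P(Q) (column sums):
  P(Q=0) = 1/4 + 1/8 = 3/8
  P(Q=1) = 1/4 + 3/8 = 5/8

H(P) = -[(1/2)·log₂(1/2) + (1/2)·log₂(1/2)]
  = 0.5000 + 0.5000
  = 1.0000 bits
H(Q) = -[(3/8)·log₂(3/8) + (5/8)·log₂(5/8)]
  = 0.5306 + 0.4238
  = 0.9544 bits
H(P,Q) = -[(1/4)·log₂(1/4) + (1/4)·log₂(1/4) + (1/8)·log₂(1/8) + (3/8)·log₂(3/8)]
  = 0.5000 + 0.5000 + 0.3750 + 0.5306
  = 1.9056 bits

I(P;Q) = H(P) + H(Q) - H(P,Q)
  = 1.0000 + 0.9544 - 1.9056
  = 0.0488 bits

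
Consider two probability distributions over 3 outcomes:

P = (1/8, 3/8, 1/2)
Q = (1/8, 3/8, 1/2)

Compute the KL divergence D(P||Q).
D(P||Q) = Σ P(i) log₂(P(i)/Q(i))
  i=0: (1/8) × log₂((1/8)/(1/8)) = (1/8) × log₂(1) = 0.0000
  i=1: (3/8) × log₂((3/8)/(3/8)) = (3/8) × log₂(1) = 0.0000
  i=2: (1/2) × log₂((1/2)/(1/2)) = (1/2) × log₂(1) = 0.0000
D(P||Q) = 0.0000 + 0.0000 + 0.0000
  = 0.0000 bits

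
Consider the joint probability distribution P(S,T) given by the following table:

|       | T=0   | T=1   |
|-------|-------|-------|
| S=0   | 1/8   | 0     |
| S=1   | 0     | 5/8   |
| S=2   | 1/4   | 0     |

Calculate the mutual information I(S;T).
Marginal P(S) (row sums):
  P(S=0) = 1/8 + 0 = 1/8
  P(S=1) = 0 + 5/8 = 5/8
  P(S=2) = 1/4 + 0 = 1/4
Marginal P(T) (column sums):
  P(T=0) = 1/8 + 0 + 1/4 = 3/8
  P(T=1) = 0 + 5/8 + 0 = 5/8

H(S) = -[(1/8)·log₂(1/8) + (5/8)·log₂(5/8) + (1/4)·log₂(1/4)]
  = 0.3750 + 0.4238 + 0.5000
  = 1.2988 bits
H(T) = -[(3/8)·log₂(3/8) + (5/8)·log₂(5/8)]
  = 0.5306 + 0.4238
  = 0.9544 bits
H(S,T) = -[(1/8)·log₂(1/8) + (5/8)·log₂(5/8) + (1/4)·log₂(1/4)]
  = 0.3750 + 0.4238 + 0.5000
  = 1.2988 bits

I(S;T) = H(S) + H(T) - H(S,T)
  = 1.2988 + 0.9544 - 1.2988
  = 0.9544 bits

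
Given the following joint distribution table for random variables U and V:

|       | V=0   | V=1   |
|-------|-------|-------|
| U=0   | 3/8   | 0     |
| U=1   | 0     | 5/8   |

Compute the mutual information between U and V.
Marginal P(U) (row sums):
  P(U=0) = 3/8 + 0 = 3/8
  P(U=1) = 0 + 5/8 = 5/8
Marginal P(V) (column sums):
  P(V=0) = 3/8 + 0 = 3/8
  P(V=1) = 0 + 5/8 = 5/8

H(U) = -[(3/8)·log₂(3/8) + (5/8)·log₂(5/8)]
  = 0.5306 + 0.4238
  = 0.9544 bits
H(V) = -[(3/8)·log₂(3/8) + (5/8)·log₂(5/8)]
  = 0.5306 + 0.4238
  = 0.9544 bits
H(U,V) = -[(3/8)·log₂(3/8) + (5/8)·log₂(5/8)]
  = 0.5306 + 0.4238
  = 0.9544 bits

I(U;V) = H(U) + H(V) - H(U,V)
  = 0.9544 + 0.9544 - 0.9544
  = 0.9544 bits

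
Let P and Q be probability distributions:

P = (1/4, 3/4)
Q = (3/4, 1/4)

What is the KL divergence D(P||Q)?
D(P||Q) = Σ P(i) log₂(P(i)/Q(i))
  i=0: (1/4) × log₂((1/4)/(3/4)) = (1/4) × log₂(1/3) = -0.3962
  i=1: (3/4) × log₂((3/4)/(1/4)) = (3/4) × log₂(3) = 1.1887
D(P||Q) = -0.3962 + 1.1887
  = 0.7925 bits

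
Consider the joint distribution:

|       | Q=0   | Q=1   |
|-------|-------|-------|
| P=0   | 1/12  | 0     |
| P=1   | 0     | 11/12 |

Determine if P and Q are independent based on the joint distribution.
Marginal P(P) (row sums):
  P(P=0) = 1/12 + 0 = 1/12
  P(P=1) = 0 + 11/12 = 11/12
Marginal P(Q) (column sums):
  P(Q=0) = 1/12 + 0 = 1/12
  P(Q=1) = 0 + 11/12 = 11/12

P and Q are independent iff P(P=i,Q=j) = P(P=i)·P(Q=j) for every cell.
  P(P=0)·P(Q=0) = 1/12 × 1/12 = 1/144, but P(P=0,Q=0) = 1/12 ✗

No, P and Q are not independent. Quantitatively, I(P;Q) > 0:

H(P) = -[(1/12)·log₂(1/12) + (11/12)·log₂(11/12)]
  = 0.2987 + 0.1151
  = 0.4138 bits
H(Q) = -[(1/12)·log₂(1/12) + (11/12)·log₂(11/12)]
  = 0.2987 + 0.1151
  = 0.4138 bits
H(P,Q) = -[(1/12)·log₂(1/12) + (11/12)·log₂(11/12)]
  = 0.2987 + 0.1151
  = 0.4138 bits
I(P;Q) = H(P) + H(Q) - H(P,Q) = 0.4138 + 0.4138 - 0.4138 = 0.4138 bits > 0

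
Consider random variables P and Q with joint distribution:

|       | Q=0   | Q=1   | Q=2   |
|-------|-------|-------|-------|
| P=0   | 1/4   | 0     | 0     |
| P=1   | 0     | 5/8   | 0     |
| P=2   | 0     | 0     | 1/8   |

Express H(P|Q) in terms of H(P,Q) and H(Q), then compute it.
H(P|Q) = H(P,Q) - H(Q)

Marginal P(Q) (column sums):
  P(Q=0) = 1/4 + 0 + 0 = 1/4
  P(Q=1) = 0 + 5/8 + 0 = 5/8
  P(Q=2) = 0 + 0 + 1/8 = 1/8

H(P,Q) = -[(1/4)·log₂(1/4) + (5/8)·log₂(5/8) + (1/8)·log₂(1/8)]
  = 0.5000 + 0.4238 + 0.3750
  = 1.2988 bits
H(Q) = -[(1/4)·log₂(1/4) + (5/8)·log₂(5/8) + (1/8)·log₂(1/8)]
  = 0.5000 + 0.4238 + 0.3750
  = 1.2988 bits

H(P|Q) = 1.2988 - 1.2988 = 0.0000 bits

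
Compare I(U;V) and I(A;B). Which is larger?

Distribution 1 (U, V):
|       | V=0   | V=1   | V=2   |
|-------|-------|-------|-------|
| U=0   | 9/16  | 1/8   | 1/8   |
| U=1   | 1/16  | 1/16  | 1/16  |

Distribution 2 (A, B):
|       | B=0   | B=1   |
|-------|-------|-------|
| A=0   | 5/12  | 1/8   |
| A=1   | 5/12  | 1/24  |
Distribution 1 (U, V):
Marginal P(U) (row sums):
  P(U=0) = 9/16 + 1/8 + 1/8 = 13/16
  P(U=1) = 1/16 + 1/16 + 1/16 = 3/16
Marginal P(V) (column sums):
  P(V=0) = 9/16 + 1/16 = 5/8
  P(V=1) = 1/8 + 1/16 = 3/16
  P(V=2) = 1/8 + 1/16 = 3/16

H(U) = -[(13/16)·log₂(13/16) + (3/16)·log₂(3/16)]
  = 0.2434 + 0.4528
  = 0.6962 bits
H(V) = -[(5/8)·log₂(5/8) + (3/16)·log₂(3/16) + (3/16)·log₂(3/16)]
  = 0.4238 + 0.4528 + 0.4528
  = 1.3294 bits
H(U,V) = -[(9/16)·log₂(9/16) + (1/8)·log₂(1/8) + (1/8)·log₂(1/8) + (1/16)·log₂(1/16) + (1/16)·log₂(1/16) + (1/16)·log₂(1/16)]
  = 0.4669 + 0.3750 + 0.3750 + 0.2500 + 0.2500 + 0.2500
  = 1.9669 bits

I(U;V) = H(U) + H(V) - H(U,V)
  = 0.6962 + 1.3294 - 1.9669
  = 0.0587 bits

Distribution 2 (A, B):
Marginal P(A) (row sums):
  P(A=0) = 5/12 + 1/8 = 13/24
  P(A=1) = 5/12 + 1/24 = 11/24
Marginal P(B) (column sums):
  P(B=0) = 5/12 + 5/12 = 5/6
  P(B=1) = 1/8 + 1/24 = 1/6

H(A) = -[(13/24)·log₂(13/24) + (11/24)·log₂(11/24)]
  = 0.4791 + 0.5159
  = 0.9950 bits
H(B) = -[(5/6)·log₂(5/6) + (1/6)·log₂(1/6)]
  = 0.2192 + 0.4308
  = 0.6500 bits
H(A,B) = -[(5/12)·log₂(5/12) + (1/8)·log₂(1/8) + (5/12)·log₂(5/12) + (1/24)·log₂(1/24)]
  = 0.5263 + 0.3750 + 0.5263 + 0.1910
  = 1.6186 bits

I(A;B) = H(A) + H(B) - H(A,B)
  = 0.9950 + 0.6500 - 1.6186
  = 0.0264 bits

I(U;V) = 0.0587 bits > I(A;B) = 0.0264 bits, so (U, V) has the higher mutual information (stronger dependence).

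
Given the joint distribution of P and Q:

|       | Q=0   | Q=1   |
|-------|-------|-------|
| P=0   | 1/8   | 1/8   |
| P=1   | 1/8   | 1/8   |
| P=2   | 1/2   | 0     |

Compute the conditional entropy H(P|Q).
Marginal P(Q) (column sums):
  P(Q=0) = 1/8 + 1/8 + 1/2 = 3/4
  P(Q=1) = 1/8 + 1/8 + 0 = 1/4

H(P|Q) = -Σ P(P,Q)·log₂ P(P|Q), where P(P|Q) = P(P,Q) / P(Q)
  (cells with P(P,Q) = 0 contribute 0)
  (P=0,Q=0): P(P|Q) = (1/8)/(3/4) = 1/6;  -(1/8)·log₂(1/6) = 0.3231
  (P=0,Q=1): P(P|Q) = (1/8)/(1/4) = 1/2;  -(1/8)·log₂(1/2) = 0.1250
  (P=1,Q=0): P(P|Q) = (1/8)/(3/4) = 1/6;  -(1/8)·log₂(1/6) = 0.3231
  (P=1,Q=1): P(P|Q) = (1/8)/(1/4) = 1/2;  -(1/8)·log₂(1/2) = 0.1250
  (P=2,Q=0): P(P|Q) = (1/2)/(3/4) = 2/3;  -(1/2)·log₂(2/3) = 0.2925
H(P|Q) = 0.3231 + 0.1250 + 0.3231 + 0.1250 + 0.2925
  = 1.1887 bits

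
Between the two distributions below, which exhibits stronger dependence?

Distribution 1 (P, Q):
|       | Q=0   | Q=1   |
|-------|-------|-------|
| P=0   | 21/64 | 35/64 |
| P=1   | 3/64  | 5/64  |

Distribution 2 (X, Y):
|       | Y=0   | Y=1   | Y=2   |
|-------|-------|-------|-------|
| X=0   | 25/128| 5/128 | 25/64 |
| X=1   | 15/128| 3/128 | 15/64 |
Distribution 1 (P, Q):
Marginal P(P) (row sums):
  P(P=0) = 21/64 + 35/64 = 7/8
  P(P=1) = 3/64 + 5/64 = 1/8
Marginal P(Q) (column sums):
  P(Q=0) = 21/64 + 3/64 = 3/8
  P(Q=1) = 35/64 + 5/64 = 5/8

H(P) = -[(7/8)·log₂(7/8) + (1/8)·log₂(1/8)]
  = 0.1686 + 0.3750
  = 0.5436 bits
H(Q) = -[(3/8)·log₂(3/8) + (5/8)·log₂(5/8)]
  = 0.5306 + 0.4238
  = 0.9544 bits
H(P,Q) = -[(21/64)·log₂(21/64) + (35/64)·log₂(35/64) + (3/64)·log₂(3/64) + (5/64)·log₂(5/64)]
  = 0.5275 + 0.4762 + 0.2070 + 0.2873
  = 1.4980 bits

I(P;Q) = H(P) + H(Q) - H(P,Q)
  = 0.5436 + 0.9544 - 1.4980
  = 0.0000 bits

Distribution 2 (X, Y):
Marginal P(X) (row sums):
  P(X=0) = 25/128 + 5/128 + 25/64 = 5/8
  P(X=1) = 15/128 + 3/128 + 15/64 = 3/8
Marginal P(Y) (column sums):
  P(Y=0) = 25/128 + 15/128 = 5/16
  P(Y=1) = 5/128 + 3/128 = 1/16
  P(Y=2) = 25/64 + 15/64 = 5/8

H(X) = -[(5/8)·log₂(5/8) + (3/8)·log₂(3/8)]
  = 0.4238 + 0.5306
  = 0.9544 bits
H(Y) = -[(5/16)·log₂(5/16) + (1/16)·log₂(1/16) + (5/8)·log₂(5/8)]
  = 0.5244 + 0.2500 + 0.4238
  = 1.1982 bits
H(X,Y) = -[(25/128)·log₂(25/128) + (5/128)·log₂(5/128) + (25/64)·log₂(25/64) + (15/128)·log₂(15/128) + (3/128)·log₂(3/128) + (15/64)·log₂(15/64)]
  = 0.4602 + 0.1827 + 0.5297 + 0.3625 + 0.1269 + 0.4906
  = 2.1526 bits

I(X;Y) = H(X) + H(Y) - H(X,Y)
  = 0.9544 + 1.1982 - 2.1526
  = 0.0000 bits

Both joint tables factor as the product of their marginals, so I(P;Q) = I(X;Y) = 0 bits: neither is larger (both pairs are independent).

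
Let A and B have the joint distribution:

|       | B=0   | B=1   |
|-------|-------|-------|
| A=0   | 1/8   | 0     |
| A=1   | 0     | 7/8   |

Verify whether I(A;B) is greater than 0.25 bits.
Marginal P(A) (row sums):
  P(A=0) = 1/8 + 0 = 1/8
  P(A=1) = 0 + 7/8 = 7/8
Marginal P(B) (column sums):
  P(B=0) = 1/8 + 0 = 1/8
  P(B=1) = 0 + 7/8 = 7/8

H(A) = -[(1/8)·log₂(1/8) + (7/8)·log₂(7/8)]
  = 0.3750 + 0.1686
  = 0.5436 bits
H(B) = -[(1/8)·log₂(1/8) + (7/8)·log₂(7/8)]
  = 0.3750 + 0.1686
  = 0.5436 bits
H(A,B) = -[(1/8)·log₂(1/8) + (7/8)·log₂(7/8)]
  = 0.3750 + 0.1686
  = 0.5436 bits

I(A;B) = H(A) + H(B) - H(A,B)
  = 0.5436 + 0.5436 - 0.5436
  = 0.5436 bits

Yes. I(A;B) = 0.5436 bits, which is > 0.25 bits.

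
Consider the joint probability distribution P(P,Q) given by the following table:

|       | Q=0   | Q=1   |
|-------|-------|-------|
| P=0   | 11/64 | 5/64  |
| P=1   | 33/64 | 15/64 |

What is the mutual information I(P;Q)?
Marginal P(P) (row sums):
  P(P=0) = 11/64 + 5/64 = 1/4
  P(P=1) = 33/64 + 15/64 = 3/4
Marginal P(Q) (column sums):
  P(Q=0) = 11/64 + 33/64 = 11/16
  P(Q=1) = 5/64 + 15/64 = 5/16

H(P) = -[(1/4)·log₂(1/4) + (3/4)·log₂(3/4)]
  = 0.5000 + 0.3113
  = 0.8113 bits
H(Q) = -[(11/16)·log₂(11/16) + (5/16)·log₂(5/16)]
  = 0.3716 + 0.5244
  = 0.8960 bits
H(P,Q) = -[(11/64)·log₂(11/64) + (5/64)·log₂(5/64) + (33/64)·log₂(33/64) + (15/64)·log₂(15/64)]
  = 0.4367 + 0.2873 + 0.4927 + 0.4906
  = 1.7073 bits

I(P;Q) = H(P) + H(Q) - H(P,Q)
  = 0.8113 + 0.8960 - 1.7073
  = 0.0000 bits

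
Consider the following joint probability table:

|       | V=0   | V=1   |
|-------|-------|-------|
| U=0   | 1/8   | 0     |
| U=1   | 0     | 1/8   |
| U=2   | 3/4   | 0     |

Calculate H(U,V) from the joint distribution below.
H(U,V) = -Σ P(U,V) log₂ P(U,V), summed over the non-zero cells:
H(U,V) = -[(1/8)·log₂(1/8) + (1/8)·log₂(1/8) + (3/4)·log₂(3/4)]
  = 0.3750 + 0.3750 + 0.3113
  = 1.0613 bits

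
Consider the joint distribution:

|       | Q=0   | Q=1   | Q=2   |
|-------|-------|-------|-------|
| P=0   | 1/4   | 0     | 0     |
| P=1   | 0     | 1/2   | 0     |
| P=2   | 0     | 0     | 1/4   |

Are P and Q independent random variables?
Marginal P(P) (row sums):
  P(P=0) = 1/4 + 0 + 0 = 1/4
  P(P=1) = 0 + 1/2 + 0 = 1/2
  P(P=2) = 0 + 0 + 1/4 = 1/4
Marginal P(Q) (column sums):
  P(Q=0) = 1/4 + 0 + 0 = 1/4
  P(Q=1) = 0 + 1/2 + 0 = 1/2
  P(Q=2) = 0 + 0 + 1/4 = 1/4

P and Q are independent iff P(P=i,Q=j) = P(P=i)·P(Q=j) for every cell.
  P(P=0)·P(Q=0) = 1/4 × 1/4 = 1/16, but P(P=0,Q=0) = 1/4 ✗

No, P and Q are not independent. Quantitatively, I(P;Q) > 0:

H(P) = -[(1/4)·log₂(1/4) + (1/2)·log₂(1/2) + (1/4)·log₂(1/4)]
  = 0.5000 + 0.5000 + 0.5000
  = 1.5000 bits
H(Q) = -[(1/4)·log₂(1/4) + (1/2)·log₂(1/2) + (1/4)·log₂(1/4)]
  = 0.5000 + 0.5000 + 0.5000
  = 1.5000 bits
H(P,Q) = -[(1/4)·log₂(1/4) + (1/2)·log₂(1/2) + (1/4)·log₂(1/4)]
  = 0.5000 + 0.5000 + 0.5000
  = 1.5000 bits
I(P;Q) = H(P) + H(Q) - H(P,Q) = 1.5000 + 1.5000 - 1.5000 = 1.5000 bits > 0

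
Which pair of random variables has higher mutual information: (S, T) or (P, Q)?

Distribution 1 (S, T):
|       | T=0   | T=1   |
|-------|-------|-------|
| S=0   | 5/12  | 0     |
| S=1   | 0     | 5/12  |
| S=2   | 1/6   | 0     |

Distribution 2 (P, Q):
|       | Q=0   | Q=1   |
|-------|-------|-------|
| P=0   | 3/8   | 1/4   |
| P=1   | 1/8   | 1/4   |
Distribution 1 (S, T):
Marginal P(S) (row sums):
  P(S=0) = 5/12 + 0 = 5/12
  P(S=1) = 0 + 5/12 = 5/12
  P(S=2) = 1/6 + 0 = 1/6
Marginal P(T) (column sums):
  P(T=0) = 5/12 + 0 + 1/6 = 7/12
  P(T=1) = 0 + 5/12 + 0 = 5/12

H(S) = -[(5/12)·log₂(5/12) + (5/12)·log₂(5/12) + (1/6)·log₂(1/6)]
  = 0.5263 + 0.5263 + 0.4308
  = 1.4834 bits
H(T) = -[(7/12)·log₂(7/12) + (5/12)·log₂(5/12)]
  = 0.4536 + 0.5263
  = 0.9799 bits
H(S,T) = -[(5/12)·log₂(5/12) + (5/12)·log₂(5/12) + (1/6)·log₂(1/6)]
  = 0.5263 + 0.5263 + 0.4308
  = 1.4834 bits

I(S;T) = H(S) + H(T) - H(S,T)
  = 1.4834 + 0.9799 - 1.4834
  = 0.9799 bits

Distribution 2 (P, Q):
Marginal P(P) (row sums):
  P(P=0) = 3/8 + 1/4 = 5/8
  P(P=1) = 1/8 + 1/4 = 3/8
Marginal P(Q) (column sums):
  P(Q=0) = 3/8 + 1/8 = 1/2
  P(Q=1) = 1/4 + 1/4 = 1/2

H(P) = -[(5/8)·log₂(5/8) + (3/8)·log₂(3/8)]
  = 0.4238 + 0.5306
  = 0.9544 bits
H(Q) = -[(1/2)·log₂(1/2) + (1/2)·log₂(1/2)]
  = 0.5000 + 0.5000
  = 1.0000 bits
H(P,Q) = -[(3/8)·log₂(3/8) + (1/4)·log₂(1/4) + (1/8)·log₂(1/8) + (1/4)·log₂(1/4)]
  = 0.5306 + 0.5000 + 0.3750 + 0.5000
  = 1.9056 bits

I(P;Q) = H(P) + H(Q) - H(P,Q)
  = 0.9544 + 1.0000 - 1.9056
  = 0.0488 bits

I(S;T) = 0.9799 bits > I(P;Q) = 0.0488 bits, so (S, T) has the higher mutual information (stronger dependence).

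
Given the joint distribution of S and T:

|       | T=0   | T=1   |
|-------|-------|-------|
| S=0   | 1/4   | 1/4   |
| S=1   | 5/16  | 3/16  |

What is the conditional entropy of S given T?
Marginal P(T) (column sums):
  P(T=0) = 1/4 + 5/16 = 9/16
  P(T=1) = 1/4 + 3/16 = 7/16

H(S|T) = -Σ P(S,T)·log₂ P(S|T), where P(S|T) = P(S,T) / P(T)
  (S=0,T=0): P(S|T) = (1/4)/(9/16) = 4/9;  -(1/4)·log₂(4/9) = 0.2925
  (S=0,T=1): P(S|T) = (1/4)/(7/16) = 4/7;  -(1/4)·log₂(4/7) = 0.2018
  (S=1,T=0): P(S|T) = (5/16)/(9/16) = 5/9;  -(5/16)·log₂(5/9) = 0.2650
  (S=1,T=1): P(S|T) = (3/16)/(7/16) = 3/7;  -(3/16)·log₂(3/7) = 0.2292
H(S|T) = 0.2925 + 0.2018 + 0.2650 + 0.2292
  = 0.9885 bits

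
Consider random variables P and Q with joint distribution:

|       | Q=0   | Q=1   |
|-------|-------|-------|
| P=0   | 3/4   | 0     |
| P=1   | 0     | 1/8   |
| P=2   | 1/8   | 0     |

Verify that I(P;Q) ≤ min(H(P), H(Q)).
Marginal P(P) (row sums):
  P(P=0) = 3/4 + 0 = 3/4
  P(P=1) = 0 + 1/8 = 1/8
  P(P=2) = 1/8 + 0 = 1/8
Marginal P(Q) (column sums):
  P(Q=0) = 3/4 + 0 + 1/8 = 7/8
  P(Q=1) = 0 + 1/8 + 0 = 1/8

H(P) = -[(3/4)·log₂(3/4) + (1/8)·log₂(1/8) + (1/8)·log₂(1/8)]
  = 0.3113 + 0.3750 + 0.3750
  = 1.0613 bits
H(Q) = -[(7/8)·log₂(7/8) + (1/8)·log₂(1/8)]
  = 0.1686 + 0.3750
  = 0.5436 bits
H(P,Q) = -[(3/4)·log₂(3/4) + (1/8)·log₂(1/8) + (1/8)·log₂(1/8)]
  = 0.3113 + 0.3750 + 0.3750
  = 1.0613 bits

I(P;Q) = H(P) + H(Q) - H(P,Q)
  = 1.0613 + 0.5436 - 1.0613
  = 0.5436 bits

min(H(P), H(Q)) = min(1.0613, 0.5436) = 0.5436 bits
Since 0.5436 ≤ 0.5436, the bound is satisfied ✓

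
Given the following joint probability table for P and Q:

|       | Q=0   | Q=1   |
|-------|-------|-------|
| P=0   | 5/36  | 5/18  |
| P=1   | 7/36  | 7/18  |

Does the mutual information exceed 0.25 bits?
Marginal P(P) (row sums):
  P(P=0) = 5/36 + 5/18 = 5/12
  P(P=1) = 7/36 + 7/18 = 7/12
Marginal P(Q) (column sums):
  P(Q=0) = 5/36 + 7/36 = 1/3
  P(Q=1) = 5/18 + 7/18 = 2/3

H(P) = -[(5/12)·log₂(5/12) + (7/12)·log₂(7/12)]
  = 0.5263 + 0.4536
  = 0.9799 bits
H(Q) = -[(1/3)·log₂(1/3) + (2/3)·log₂(2/3)]
  = 0.5283 + 0.3900
  = 0.9183 bits
H(P,Q) = -[(5/36)·log₂(5/36) + (5/18)·log₂(5/18) + (7/36)·log₂(7/36) + (7/18)·log₂(7/18)]
  = 0.3956 + 0.5133 + 0.4594 + 0.5299
  = 1.8982 bits

I(P;Q) = H(P) + H(Q) - H(P,Q)
  = 0.9799 + 0.9183 - 1.8982
  = 0.0000 bits

No. I(P;Q) = 0.0000 bits, which is ≤ 0.25 bits.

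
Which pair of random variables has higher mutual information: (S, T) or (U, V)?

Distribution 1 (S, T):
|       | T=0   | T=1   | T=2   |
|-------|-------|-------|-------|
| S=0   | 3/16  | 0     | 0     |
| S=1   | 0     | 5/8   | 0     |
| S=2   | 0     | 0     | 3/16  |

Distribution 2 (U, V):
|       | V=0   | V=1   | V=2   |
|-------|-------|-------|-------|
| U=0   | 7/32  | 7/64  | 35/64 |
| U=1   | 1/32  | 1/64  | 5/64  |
Distribution 1 (S, T):
Marginal P(S) (row sums):
  P(S=0) = 3/16 + 0 + 0 = 3/16
  P(S=1) = 0 + 5/8 + 0 = 5/8
  P(S=2) = 0 + 0 + 3/16 = 3/16
Marginal P(T) (column sums):
  P(T=0) = 3/16 + 0 + 0 = 3/16
  P(T=1) = 0 + 5/8 + 0 = 5/8
  P(T=2) = 0 + 0 + 3/16 = 3/16

H(S) = -[(3/16)·log₂(3/16) + (5/8)·log₂(5/8) + (3/16)·log₂(3/16)]
  = 0.4528 + 0.4238 + 0.4528
  = 1.3294 bits
H(T) = -[(3/16)·log₂(3/16) + (5/8)·log₂(5/8) + (3/16)·log₂(3/16)]
  = 0.4528 + 0.4238 + 0.4528
  = 1.3294 bits
H(S,T) = -[(3/16)·log₂(3/16) + (5/8)·log₂(5/8) + (3/16)·log₂(3/16)]
  = 0.4528 + 0.4238 + 0.4528
  = 1.3294 bits

I(S;T) = H(S) + H(T) - H(S,T)
  = 1.3294 + 1.3294 - 1.3294
  = 1.3294 bits

Distribution 2 (U, V):
Marginal P(U) (row sums):
  P(U=0) = 7/32 + 7/64 + 35/64 = 7/8
  P(U=1) = 1/32 + 1/64 + 5/64 = 1/8
Marginal P(V) (column sums):
  P(V=0) = 7/32 + 1/32 = 1/4
  P(V=1) = 7/64 + 1/64 = 1/8
  P(V=2) = 35/64 + 5/64 = 5/8

H(U) = -[(7/8)·log₂(7/8) + (1/8)·log₂(1/8)]
  = 0.1686 + 0.3750
  = 0.5436 bits
H(V) = -[(1/4)·log₂(1/4) + (1/8)·log₂(1/8) + (5/8)·log₂(5/8)]
  = 0.5000 + 0.3750 + 0.4238
  = 1.2988 bits
H(U,V) = -[(7/32)·log₂(7/32) + (7/64)·log₂(7/64) + (35/64)·log₂(35/64) + (1/32)·log₂(1/32) + (1/64)·log₂(1/64) + (5/64)·log₂(5/64)]
  = 0.4796 + 0.3492 + 0.4762 + 0.1563 + 0.0938 + 0.2873
  = 1.8424 bits

I(U;V) = H(U) + H(V) - H(U,V)
  = 0.5436 + 1.2988 - 1.8424
  = 0.0000 bits

I(S;T) = 1.3294 bits > I(U;V) = 0.0000 bits, so (S, T) has the higher mutual information (stronger dependence).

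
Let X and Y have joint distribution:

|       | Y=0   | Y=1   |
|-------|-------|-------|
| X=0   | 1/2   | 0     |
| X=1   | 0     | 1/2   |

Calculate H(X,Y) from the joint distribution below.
H(X,Y) = -Σ P(X,Y) log₂ P(X,Y), summed over the non-zero cells:
H(X,Y) = -[(1/2)·log₂(1/2) + (1/2)·log₂(1/2)]
  = 0.5000 + 0.5000
  = 1.0000 bits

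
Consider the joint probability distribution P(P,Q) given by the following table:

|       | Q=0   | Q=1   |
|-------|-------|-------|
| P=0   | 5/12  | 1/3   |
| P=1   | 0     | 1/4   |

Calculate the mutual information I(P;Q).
Marginal P(P) (row sums):
  P(P=0) = 5/12 + 1/3 = 3/4
  P(P=1) = 0 + 1/4 = 1/4
Marginal P(Q) (column sums):
  P(Q=0) = 5/12 + 0 = 5/12
  P(Q=1) = 1/3 + 1/4 = 7/12

H(P) = -[(3/4)·log₂(3/4) + (1/4)·log₂(1/4)]
  = 0.3113 + 0.5000
  = 0.8113 bits
H(Q) = -[(5/12)·log₂(5/12) + (7/12)·log₂(7/12)]
  = 0.5263 + 0.4536
  = 0.9799 bits
H(P,Q) = -[(5/12)·log₂(5/12) + (1/3)·log₂(1/3) + (1/4)·log₂(1/4)]
  = 0.5263 + 0.5283 + 0.5000
  = 1.5546 bits

I(P;Q) = H(P) + H(Q) - H(P,Q)
  = 0.8113 + 0.9799 - 1.5546
  = 0.2366 bits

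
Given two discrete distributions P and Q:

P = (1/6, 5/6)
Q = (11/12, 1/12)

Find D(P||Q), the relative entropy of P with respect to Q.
D(P||Q) = Σ P(i) log₂(P(i)/Q(i))
  i=0: (1/6) × log₂((1/6)/(11/12)) = (1/6) × log₂(2/11) = -0.4099
  i=1: (5/6) × log₂((5/6)/(1/12)) = (5/6) × log₂(10) = 2.7683
D(P||Q) = -0.4099 + 2.7683
  = 2.3584 bits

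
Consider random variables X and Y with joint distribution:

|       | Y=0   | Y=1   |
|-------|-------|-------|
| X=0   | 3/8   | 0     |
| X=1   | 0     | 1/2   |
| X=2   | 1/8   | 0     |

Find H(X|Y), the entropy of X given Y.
Marginal P(Y) (column sums):
  P(Y=0) = 3/8 + 0 + 1/8 = 1/2
  P(Y=1) = 0 + 1/2 + 0 = 1/2

H(X|Y) = -Σ P(X,Y)·log₂ P(X|Y), where P(X|Y) = P(X,Y) / P(Y)
  (cells with P(X,Y) = 0 contribute 0)
  (X=0,Y=0): P(X|Y) = (3/8)/(1/2) = 3/4;  -(3/8)·log₂(3/4) = 0.1556
  (X=1,Y=1): P(X|Y) = (1/2)/(1/2) = 1;  -(1/2)·log₂(1) = 0.0000
  (X=2,Y=0): P(X|Y) = (1/8)/(1/2) = 1/4;  -(1/8)·log₂(1/4) = 0.2500
H(X|Y) = 0.1556 + 0.0000 + 0.2500
  = 0.4056 bits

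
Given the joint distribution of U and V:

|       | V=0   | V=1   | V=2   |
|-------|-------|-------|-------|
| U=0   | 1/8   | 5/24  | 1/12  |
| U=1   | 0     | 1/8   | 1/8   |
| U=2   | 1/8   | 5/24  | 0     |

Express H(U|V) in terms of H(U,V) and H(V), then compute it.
H(U|V) = H(U,V) - H(V)

Marginal P(V) (column sums):
  P(V=0) = 1/8 + 0 + 1/8 = 1/4
  P(V=1) = 5/24 + 1/8 + 5/24 = 13/24
  P(V=2) = 1/12 + 1/8 + 0 = 5/24

H(U,V) = -[(1/8)·log₂(1/8) + (5/24)·log₂(5/24) + (1/12)·log₂(1/12) + (1/8)·log₂(1/8) + (1/8)·log₂(1/8) + (1/8)·log₂(1/8) + (5/24)·log₂(5/24)]
  = 0.3750 + 0.4715 + 0.2987 + 0.3750 + 0.3750 + 0.3750 + 0.4715
  = 2.7417 bits
H(V) = -[(1/4)·log₂(1/4) + (13/24)·log₂(13/24) + (5/24)·log₂(5/24)]
  = 0.5000 + 0.4791 + 0.4715
  = 1.4506 bits

H(U|V) = 2.7417 - 1.4506 = 1.2911 bits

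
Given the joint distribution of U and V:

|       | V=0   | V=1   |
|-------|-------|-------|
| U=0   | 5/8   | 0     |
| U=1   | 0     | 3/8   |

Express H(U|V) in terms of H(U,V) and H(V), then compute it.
H(U|V) = H(U,V) - H(V)

Marginal P(V) (column sums):
  P(V=0) = 5/8 + 0 = 5/8
  P(V=1) = 0 + 3/8 = 3/8

H(U,V) = -[(5/8)·log₂(5/8) + (3/8)·log₂(3/8)]
  = 0.4238 + 0.5306
  = 0.9544 bits
H(V) = -[(5/8)·log₂(5/8) + (3/8)·log₂(3/8)]
  = 0.4238 + 0.5306
  = 0.9544 bits

H(U|V) = 0.9544 - 0.9544 = 0.0000 bits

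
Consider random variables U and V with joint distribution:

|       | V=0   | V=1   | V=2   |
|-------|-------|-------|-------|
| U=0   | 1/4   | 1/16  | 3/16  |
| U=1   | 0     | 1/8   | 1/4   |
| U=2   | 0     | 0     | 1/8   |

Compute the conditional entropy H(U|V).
Marginal P(V) (column sums):
  P(V=0) = 1/4 + 0 + 0 = 1/4
  P(V=1) = 1/16 + 1/8 + 0 = 3/16
  P(V=2) = 3/16 + 1/4 + 1/8 = 9/16

H(U|V) = -Σ P(U,V)·log₂ P(U|V), where P(U|V) = P(U,V) / P(V)
  (cells with P(U,V) = 0 contribute 0)
  (U=0,V=0): P(U|V) = (1/4)/(1/4) = 1;  -(1/4)·log₂(1) = 0.0000
  (U=0,V=1): P(U|V) = (1/16)/(3/16) = 1/3;  -(1/16)·log₂(1/3) = 0.0991
  (U=0,V=2): P(U|V) = (3/16)/(9/16) = 1/3;  -(3/16)·log₂(1/3) = 0.2972
  (U=1,V=1): P(U|V) = (1/8)/(3/16) = 2/3;  -(1/8)·log₂(2/3) = 0.0731
  (U=1,V=2): P(U|V) = (1/4)/(9/16) = 4/9;  -(1/4)·log₂(4/9) = 0.2925
  (U=2,V=2): P(U|V) = (1/8)/(9/16) = 2/9;  -(1/8)·log₂(2/9) = 0.2712
H(U|V) = 0.0000 + 0.0991 + 0.2972 + 0.0731 + 0.2925 + 0.2712
  = 1.0331 bits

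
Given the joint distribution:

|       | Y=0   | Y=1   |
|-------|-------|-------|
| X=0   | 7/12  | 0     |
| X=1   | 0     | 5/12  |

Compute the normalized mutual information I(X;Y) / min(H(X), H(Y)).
Marginal P(X) (row sums):
  P(X=0) = 7/12 + 0 = 7/12
  P(X=1) = 0 + 5/12 = 5/12
Marginal P(Y) (column sums):
  P(Y=0) = 7/12 + 0 = 7/12
  P(Y=1) = 0 + 5/12 = 5/12

H(X) = -[(7/12)·log₂(7/12) + (5/12)·log₂(5/12)]
  = 0.4536 + 0.5263
  = 0.9799 bits
H(Y) = -[(7/12)·log₂(7/12) + (5/12)·log₂(5/12)]
  = 0.4536 + 0.5263
  = 0.9799 bits
H(X,Y) = -[(7/12)·log₂(7/12) + (5/12)·log₂(5/12)]
  = 0.4536 + 0.5263
  = 0.9799 bits

I(X;Y) = H(X) + H(Y) - H(X,Y)
  = 0.9799 + 0.9799 - 0.9799
  = 0.9799 bits

min(H(X), H(Y)) = min(0.9799, 0.9799) = 0.9799 bits
Normalized MI = 0.9799 / 0.9799 = 1.0000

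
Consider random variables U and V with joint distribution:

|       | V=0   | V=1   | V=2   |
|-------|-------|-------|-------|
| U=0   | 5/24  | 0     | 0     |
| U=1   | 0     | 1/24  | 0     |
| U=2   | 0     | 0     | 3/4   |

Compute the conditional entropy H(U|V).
Marginal P(V) (column sums):
  P(V=0) = 5/24 + 0 + 0 = 5/24
  P(V=1) = 0 + 1/24 + 0 = 1/24
  P(V=2) = 0 + 0 + 3/4 = 3/4

H(U|V) = -Σ P(U,V)·log₂ P(U|V), where P(U|V) = P(U,V) / P(V)
  (cells with P(U,V) = 0 contribute 0)
  (U=0,V=0): P(U|V) = (5/24)/(5/24) = 1;  -(5/24)·log₂(1) = 0.0000
  (U=1,V=1): P(U|V) = (1/24)/(1/24) = 1;  -(1/24)·log₂(1) = 0.0000
  (U=2,V=2): P(U|V) = (3/4)/(3/4) = 1;  -(3/4)·log₂(1) = 0.0000
H(U|V) = 0.0000 + 0.0000 + 0.0000
  = 0.0000 bits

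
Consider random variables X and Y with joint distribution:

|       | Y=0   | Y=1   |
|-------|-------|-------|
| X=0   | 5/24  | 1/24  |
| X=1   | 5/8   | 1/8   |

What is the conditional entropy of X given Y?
Marginal P(Y) (column sums):
  P(Y=0) = 5/24 + 5/8 = 5/6
  P(Y=1) = 1/24 + 1/8 = 1/6

H(X|Y) = -Σ P(X,Y)·log₂ P(X|Y), where P(X|Y) = P(X,Y) / P(Y)
  (X=0,Y=0): P(X|Y) = (5/24)/(5/6) = 1/4;  -(5/24)·log₂(1/4) = 0.4167
  (X=0,Y=1): P(X|Y) = (1/24)/(1/6) = 1/4;  -(1/24)·log₂(1/4) = 0.0833
  (X=1,Y=0): P(X|Y) = (5/8)/(5/6) = 3/4;  -(5/8)·log₂(3/4) = 0.2594
  (X=1,Y=1): P(X|Y) = (1/8)/(1/6) = 3/4;  -(1/8)·log₂(3/4) = 0.0519
H(X|Y) = 0.4167 + 0.0833 + 0.2594 + 0.0519
  = 0.8113 bits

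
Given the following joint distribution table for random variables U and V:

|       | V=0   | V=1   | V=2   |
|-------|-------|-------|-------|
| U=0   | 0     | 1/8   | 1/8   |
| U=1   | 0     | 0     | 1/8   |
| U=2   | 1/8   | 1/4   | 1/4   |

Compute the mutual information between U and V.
Marginal P(U) (row sums):
  P(U=0) = 0 + 1/8 + 1/8 = 1/4
  P(U=1) = 0 + 0 + 1/8 = 1/8
  P(U=2) = 1/8 + 1/4 + 1/4 = 5/8
Marginal P(V) (column sums):
  P(V=0) = 0 + 0 + 1/8 = 1/8
  P(V=1) = 1/8 + 0 + 1/4 = 3/8
  P(V=2) = 1/8 + 1/8 + 1/4 = 1/2

H(U) = -[(1/4)·log₂(1/4) + (1/8)·log₂(1/8) + (5/8)·log₂(5/8)]
  = 0.5000 + 0.3750 + 0.4238
  = 1.2988 bits
H(V) = -[(1/8)·log₂(1/8) + (3/8)·log₂(3/8) + (1/2)·log₂(1/2)]
  = 0.3750 + 0.5306 + 0.5000
  = 1.4056 bits
H(U,V) = -[(1/8)·log₂(1/8) + (1/8)·log₂(1/8) + (1/8)·log₂(1/8) + (1/8)·log₂(1/8) + (1/4)·log₂(1/4) + (1/4)·log₂(1/4)]
  = 0.3750 + 0.3750 + 0.3750 + 0.3750 + 0.5000 + 0.5000
  = 2.5000 bits

I(U;V) = H(U) + H(V) - H(U,V)
  = 1.2988 + 1.4056 - 2.5000
  = 0.2044 bits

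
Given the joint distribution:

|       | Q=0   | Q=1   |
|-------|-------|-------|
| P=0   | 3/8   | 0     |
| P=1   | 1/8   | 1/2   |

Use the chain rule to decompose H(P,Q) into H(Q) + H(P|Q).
By the chain rule: H(P,Q) = H(Q) + H(P|Q)

Marginal P(Q) (column sums):
  P(Q=0) = 3/8 + 1/8 = 1/2
  P(Q=1) = 0 + 1/2 = 1/2
H(Q) = -[(1/2)·log₂(1/2) + (1/2)·log₂(1/2)]
  = 0.5000 + 0.5000
  = 1.0000 bits
H(P|Q) = -Σ P(P,Q)·log₂ P(P|Q), where P(P|Q) = P(P,Q) / P(Q)
  (cells with P(P,Q) = 0 contribute 0)
  (P=0,Q=0): P(P|Q) = (3/8)/(1/2) = 3/4;  -(3/8)·log₂(3/4) = 0.1556
  (P=1,Q=0): P(P|Q) = (1/8)/(1/2) = 1/4;  -(1/8)·log₂(1/4) = 0.2500
  (P=1,Q=1): P(P|Q) = (1/2)/(1/2) = 1;  -(1/2)·log₂(1) = 0.0000
H(P|Q) = 0.1556 + 0.2500 + 0.0000
  = 0.4056 bits

H(P,Q) = H(Q) + H(P|Q) = 1.0000 + 0.4056 = 1.4056 bits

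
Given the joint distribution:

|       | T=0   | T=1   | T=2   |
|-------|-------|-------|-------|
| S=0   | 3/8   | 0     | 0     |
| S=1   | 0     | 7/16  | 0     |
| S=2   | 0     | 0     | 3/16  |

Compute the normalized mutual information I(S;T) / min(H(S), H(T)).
Marginal P(S) (row sums):
  P(S=0) = 3/8 + 0 + 0 = 3/8
  P(S=1) = 0 + 7/16 + 0 = 7/16
  P(S=2) = 0 + 0 + 3/16 = 3/16
Marginal P(T) (column sums):
  P(T=0) = 3/8 + 0 + 0 = 3/8
  P(T=1) = 0 + 7/16 + 0 = 7/16
  P(T=2) = 0 + 0 + 3/16 = 3/16

H(S) = -[(3/8)·log₂(3/8) + (7/16)·log₂(7/16) + (3/16)·log₂(3/16)]
  = 0.5306 + 0.5218 + 0.4528
  = 1.5052 bits
H(T) = -[(3/8)·log₂(3/8) + (7/16)·log₂(7/16) + (3/16)·log₂(3/16)]
  = 0.5306 + 0.5218 + 0.4528
  = 1.5052 bits
H(S,T) = -[(3/8)·log₂(3/8) + (7/16)·log₂(7/16) + (3/16)·log₂(3/16)]
  = 0.5306 + 0.5218 + 0.4528
  = 1.5052 bits

I(S;T) = H(S) + H(T) - H(S,T)
  = 1.5052 + 1.5052 - 1.5052
  = 1.5052 bits

min(H(S), H(T)) = min(1.5052, 1.5052) = 1.5052 bits
Normalized MI = 1.5052 / 1.5052 = 1.0000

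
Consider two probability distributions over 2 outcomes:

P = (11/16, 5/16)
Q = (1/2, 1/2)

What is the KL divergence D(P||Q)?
D(P||Q) = Σ P(i) log₂(P(i)/Q(i))
  i=0: (11/16) × log₂((11/16)/(1/2)) = (11/16) × log₂(11/8) = 0.3159
  i=1: (5/16) × log₂((5/16)/(1/2)) = (5/16) × log₂(5/8) = -0.2119
D(P||Q) = 0.3159 - 0.2119
  = 0.1040 bits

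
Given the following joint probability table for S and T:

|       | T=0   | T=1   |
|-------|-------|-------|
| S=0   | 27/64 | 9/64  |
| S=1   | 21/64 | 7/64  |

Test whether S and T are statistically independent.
Marginal P(S) (row sums):
  P(S=0) = 27/64 + 9/64 = 9/16
  P(S=1) = 21/64 + 7/64 = 7/16
Marginal P(T) (column sums):
  P(T=0) = 27/64 + 21/64 = 3/4
  P(T=1) = 9/64 + 7/64 = 1/4

S and T are independent iff P(S=i,T=j) = P(S=i)·P(T=j) for every cell.
  P(S=0)·P(T=0) = 9/16 × 3/4 = 27/64 = P(S=0,T=0) ✓
  P(S=0)·P(T=1) = 9/16 × 1/4 = 9/64 = P(S=0,T=1) ✓
  P(S=1)·P(T=0) = 7/16 × 3/4 = 21/64 = P(S=1,T=0) ✓
  P(S=1)·P(T=1) = 7/16 × 1/4 = 7/64 = P(S=1,T=1) ✓

Yes, S and T are independent: every cell factors, so I(S;T) = 0 bits.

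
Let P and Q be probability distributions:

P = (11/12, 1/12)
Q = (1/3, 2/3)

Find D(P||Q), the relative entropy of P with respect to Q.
D(P||Q) = Σ P(i) log₂(P(i)/Q(i))
  i=0: (11/12) × log₂((11/12)/(1/3)) = (11/12) × log₂(11/4) = 1.3378
  i=1: (1/12) × log₂((1/12)/(2/3)) = (1/12) × log₂(1/8) = -0.2500
D(P||Q) = 1.3378 - 0.2500
  = 1.0878 bits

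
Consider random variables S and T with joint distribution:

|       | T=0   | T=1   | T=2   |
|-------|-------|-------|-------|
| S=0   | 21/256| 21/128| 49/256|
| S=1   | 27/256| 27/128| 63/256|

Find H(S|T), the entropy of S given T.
Marginal P(T) (column sums):
  P(T=0) = 21/256 + 27/256 = 3/16
  P(T=1) = 21/128 + 27/128 = 3/8
  P(T=2) = 49/256 + 63/256 = 7/16

H(S|T) = -Σ P(S,T)·log₂ P(S|T), where P(S|T) = P(S,T) / P(T)
  (S=0,T=0): P(S|T) = (21/256)/(3/16) = 7/16;  -(21/256)·log₂(7/16) = 0.0978
  (S=0,T=1): P(S|T) = (21/128)/(3/8) = 7/16;  -(21/128)·log₂(7/16) = 0.1957
  (S=0,T=2): P(S|T) = (49/256)/(7/16) = 7/16;  -(49/256)·log₂(7/16) = 0.2283
  (S=1,T=0): P(S|T) = (27/256)/(3/16) = 9/16;  -(27/256)·log₂(9/16) = 0.0875
  (S=1,T=1): P(S|T) = (27/128)/(3/8) = 9/16;  -(27/128)·log₂(9/16) = 0.1751
  (S=1,T=2): P(S|T) = (63/256)/(7/16) = 9/16;  -(63/256)·log₂(9/16) = 0.2043
H(S|T) = 0.0978 + 0.1957 + 0.2283 + 0.0875 + 0.1751 + 0.2043
  = 0.9887 bits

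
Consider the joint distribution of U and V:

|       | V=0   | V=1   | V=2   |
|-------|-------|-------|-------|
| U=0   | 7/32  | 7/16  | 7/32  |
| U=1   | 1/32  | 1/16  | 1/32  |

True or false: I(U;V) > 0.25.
Marginal P(U) (row sums):
  P(U=0) = 7/32 + 7/16 + 7/32 = 7/8
  P(U=1) = 1/32 + 1/16 + 1/32 = 1/8
Marginal P(V) (column sums):
  P(V=0) = 7/32 + 1/32 = 1/4
  P(V=1) = 7/16 + 1/16 = 1/2
  P(V=2) = 7/32 + 1/32 = 1/4

H(U) = -[(7/8)·log₂(7/8) + (1/8)·log₂(1/8)]
  = 0.1686 + 0.3750
  = 0.5436 bits
H(V) = -[(1/4)·log₂(1/4) + (1/2)·log₂(1/2) + (1/4)·log₂(1/4)]
  = 0.5000 + 0.5000 + 0.5000
  = 1.5000 bits
H(U,V) = -[(7/32)·log₂(7/32) + (7/16)·log₂(7/16) + (7/32)·log₂(7/32) + (1/32)·log₂(1/32) + (1/16)·log₂(1/16) + (1/32)·log₂(1/32)]
  = 0.4796 + 0.5218 + 0.4796 + 0.1563 + 0.2500 + 0.1563
  = 2.0436 bits

I(U;V) = H(U) + H(V) - H(U,V)
  = 0.5436 + 1.5000 - 2.0436
  = 0.0000 bits

False. I(U;V) = 0.0000 bits, which is ≤ 0.25 bits.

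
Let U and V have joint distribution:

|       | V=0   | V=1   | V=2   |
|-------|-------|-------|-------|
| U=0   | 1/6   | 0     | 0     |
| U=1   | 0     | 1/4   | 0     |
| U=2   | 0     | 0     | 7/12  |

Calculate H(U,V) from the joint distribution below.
H(U,V) = -Σ P(U,V) log₂ P(U,V), summed over the non-zero cells:
H(U,V) = -[(1/6)·log₂(1/6) + (1/4)·log₂(1/4) + (7/12)·log₂(7/12)]
  = 0.4308 + 0.5000 + 0.4536
  = 1.3844 bits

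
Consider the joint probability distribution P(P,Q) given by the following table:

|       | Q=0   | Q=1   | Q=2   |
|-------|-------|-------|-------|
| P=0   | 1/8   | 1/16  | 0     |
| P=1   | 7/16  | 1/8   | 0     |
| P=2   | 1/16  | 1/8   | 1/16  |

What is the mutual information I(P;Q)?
Marginal P(P) (row sums):
  P(P=0) = 1/8 + 1/16 + 0 = 3/16
  P(P=1) = 7/16 + 1/8 + 0 = 9/16
  P(P=2) = 1/16 + 1/8 + 1/16 = 1/4
Marginal P(Q) (column sums):
  P(Q=0) = 1/8 + 7/16 + 1/16 = 5/8
  P(Q=1) = 1/16 + 1/8 + 1/8 = 5/16
  P(Q=2) = 0 + 0 + 1/16 = 1/16

H(P) = -[(3/16)·log₂(3/16) + (9/16)·log₂(9/16) + (1/4)·log₂(1/4)]
  = 0.4528 + 0.4669 + 0.5000
  = 1.4197 bits
H(Q) = -[(5/8)·log₂(5/8) + (5/16)·log₂(5/16) + (1/16)·log₂(1/16)]
  = 0.4238 + 0.5244 + 0.2500
  = 1.1982 bits
H(P,Q) = -[(1/8)·log₂(1/8) + (1/16)·log₂(1/16) + (7/16)·log₂(7/16) + (1/8)·log₂(1/8) + (1/16)·log₂(1/16) + (1/8)·log₂(1/8) + (1/16)·log₂(1/16)]
  = 0.3750 + 0.2500 + 0.5218 + 0.3750 + 0.2500 + 0.3750 + 0.2500
  = 2.3968 bits

I(P;Q) = H(P) + H(Q) - H(P,Q)
  = 1.4197 + 1.1982 - 2.3968
  = 0.2211 bits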